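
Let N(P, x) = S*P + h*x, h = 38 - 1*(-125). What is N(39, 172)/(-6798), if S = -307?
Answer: -16063/6798 ≈ -2.3629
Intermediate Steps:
h = 163 (h = 38 + 125 = 163)
N(P, x) = -307*P + 163*x
N(39, 172)/(-6798) = (-307*39 + 163*172)/(-6798) = (-11973 + 28036)*(-1/6798) = 16063*(-1/6798) = -16063/6798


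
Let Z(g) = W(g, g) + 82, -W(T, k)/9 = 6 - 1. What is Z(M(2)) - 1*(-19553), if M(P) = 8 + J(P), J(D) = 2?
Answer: 19590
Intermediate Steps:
W(T, k) = -45 (W(T, k) = -9*(6 - 1) = -9*5 = -45)
M(P) = 10 (M(P) = 8 + 2 = 10)
Z(g) = 37 (Z(g) = -45 + 82 = 37)
Z(M(2)) - 1*(-19553) = 37 - 1*(-19553) = 37 + 19553 = 19590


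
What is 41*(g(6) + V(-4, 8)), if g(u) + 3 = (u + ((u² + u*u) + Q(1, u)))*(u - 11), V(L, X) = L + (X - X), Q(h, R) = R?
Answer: -17507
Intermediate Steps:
V(L, X) = L (V(L, X) = L + 0 = L)
g(u) = -3 + (-11 + u)*(2*u + 2*u²) (g(u) = -3 + (u + ((u² + u*u) + u))*(u - 11) = -3 + (u + ((u² + u²) + u))*(-11 + u) = -3 + (u + (2*u² + u))*(-11 + u) = -3 + (u + (u + 2*u²))*(-11 + u) = -3 + (2*u + 2*u²)*(-11 + u) = -3 + (-11 + u)*(2*u + 2*u²))
41*(g(6) + V(-4, 8)) = 41*((-3 - 22*6 - 20*6² + 2*6³) - 4) = 41*((-3 - 132 - 20*36 + 2*216) - 4) = 41*((-3 - 132 - 720 + 432) - 4) = 41*(-423 - 4) = 41*(-427) = -17507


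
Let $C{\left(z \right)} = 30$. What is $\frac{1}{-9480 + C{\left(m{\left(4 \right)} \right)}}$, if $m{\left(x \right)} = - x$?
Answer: $- \frac{1}{9450} \approx -0.00010582$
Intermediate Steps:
$\frac{1}{-9480 + C{\left(m{\left(4 \right)} \right)}} = \frac{1}{-9480 + 30} = \frac{1}{-9450} = - \frac{1}{9450}$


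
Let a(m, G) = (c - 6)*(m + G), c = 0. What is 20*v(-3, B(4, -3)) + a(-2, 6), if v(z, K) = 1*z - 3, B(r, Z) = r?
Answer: -144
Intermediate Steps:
a(m, G) = -6*G - 6*m (a(m, G) = (0 - 6)*(m + G) = -6*(G + m) = -6*G - 6*m)
v(z, K) = -3 + z (v(z, K) = z - 3 = -3 + z)
20*v(-3, B(4, -3)) + a(-2, 6) = 20*(-3 - 3) + (-6*6 - 6*(-2)) = 20*(-6) + (-36 + 12) = -120 - 24 = -144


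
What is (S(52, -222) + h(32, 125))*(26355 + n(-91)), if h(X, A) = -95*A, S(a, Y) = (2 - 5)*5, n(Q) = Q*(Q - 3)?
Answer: -415068010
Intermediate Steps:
n(Q) = Q*(-3 + Q)
S(a, Y) = -15 (S(a, Y) = -3*5 = -15)
(S(52, -222) + h(32, 125))*(26355 + n(-91)) = (-15 - 95*125)*(26355 - 91*(-3 - 91)) = (-15 - 11875)*(26355 - 91*(-94)) = -11890*(26355 + 8554) = -11890*34909 = -415068010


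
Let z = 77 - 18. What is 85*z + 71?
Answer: 5086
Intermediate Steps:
z = 59
85*z + 71 = 85*59 + 71 = 5015 + 71 = 5086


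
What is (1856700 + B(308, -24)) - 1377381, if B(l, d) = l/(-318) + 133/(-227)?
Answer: 17300004562/36093 ≈ 4.7932e+5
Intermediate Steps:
B(l, d) = -133/227 - l/318 (B(l, d) = l*(-1/318) + 133*(-1/227) = -l/318 - 133/227 = -133/227 - l/318)
(1856700 + B(308, -24)) - 1377381 = (1856700 + (-133/227 - 1/318*308)) - 1377381 = (1856700 + (-133/227 - 154/159)) - 1377381 = (1856700 - 56105/36093) - 1377381 = 67013816995/36093 - 1377381 = 17300004562/36093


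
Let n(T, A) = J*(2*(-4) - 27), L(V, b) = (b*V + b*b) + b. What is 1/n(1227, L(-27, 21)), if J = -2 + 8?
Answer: -1/210 ≈ -0.0047619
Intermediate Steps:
J = 6
L(V, b) = b + b**2 + V*b (L(V, b) = (V*b + b**2) + b = (b**2 + V*b) + b = b + b**2 + V*b)
n(T, A) = -210 (n(T, A) = 6*(2*(-4) - 27) = 6*(-8 - 27) = 6*(-35) = -210)
1/n(1227, L(-27, 21)) = 1/(-210) = -1/210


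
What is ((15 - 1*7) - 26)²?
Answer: 324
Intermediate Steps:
((15 - 1*7) - 26)² = ((15 - 7) - 26)² = (8 - 26)² = (-18)² = 324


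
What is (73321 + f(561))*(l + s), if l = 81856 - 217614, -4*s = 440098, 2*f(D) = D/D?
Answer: -72084566295/4 ≈ -1.8021e+10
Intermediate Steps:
f(D) = ½ (f(D) = (D/D)/2 = (½)*1 = ½)
s = -220049/2 (s = -¼*440098 = -220049/2 ≈ -1.1002e+5)
l = -135758
(73321 + f(561))*(l + s) = (73321 + ½)*(-135758 - 220049/2) = (146643/2)*(-491565/2) = -72084566295/4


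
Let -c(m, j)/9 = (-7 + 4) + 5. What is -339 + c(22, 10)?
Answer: -357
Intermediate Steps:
c(m, j) = -18 (c(m, j) = -9*((-7 + 4) + 5) = -9*(-3 + 5) = -9*2 = -18)
-339 + c(22, 10) = -339 - 18 = -357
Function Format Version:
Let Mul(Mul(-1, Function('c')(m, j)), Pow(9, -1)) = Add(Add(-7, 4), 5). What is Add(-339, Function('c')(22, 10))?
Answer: -357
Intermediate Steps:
Function('c')(m, j) = -18 (Function('c')(m, j) = Mul(-9, Add(Add(-7, 4), 5)) = Mul(-9, Add(-3, 5)) = Mul(-9, 2) = -18)
Add(-339, Function('c')(22, 10)) = Add(-339, -18) = -357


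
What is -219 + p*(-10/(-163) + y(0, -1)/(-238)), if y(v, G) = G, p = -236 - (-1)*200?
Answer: -4293717/19397 ≈ -221.36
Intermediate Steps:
p = -36 (p = -236 - 1*(-200) = -236 + 200 = -36)
-219 + p*(-10/(-163) + y(0, -1)/(-238)) = -219 - 36*(-10/(-163) - 1/(-238)) = -219 - 36*(-10*(-1/163) - 1*(-1/238)) = -219 - 36*(10/163 + 1/238) = -219 - 36*2543/38794 = -219 - 45774/19397 = -4293717/19397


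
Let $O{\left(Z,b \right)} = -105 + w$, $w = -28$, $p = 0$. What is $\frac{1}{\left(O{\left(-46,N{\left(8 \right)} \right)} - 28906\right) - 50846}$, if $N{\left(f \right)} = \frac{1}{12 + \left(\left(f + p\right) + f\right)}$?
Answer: $- \frac{1}{79885} \approx -1.2518 \cdot 10^{-5}$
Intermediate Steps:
$N{\left(f \right)} = \frac{1}{12 + 2 f}$ ($N{\left(f \right)} = \frac{1}{12 + \left(\left(f + 0\right) + f\right)} = \frac{1}{12 + \left(f + f\right)} = \frac{1}{12 + 2 f}$)
$O{\left(Z,b \right)} = -133$ ($O{\left(Z,b \right)} = -105 - 28 = -133$)
$\frac{1}{\left(O{\left(-46,N{\left(8 \right)} \right)} - 28906\right) - 50846} = \frac{1}{\left(-133 - 28906\right) - 50846} = \frac{1}{-29039 - 50846} = \frac{1}{-79885} = - \frac{1}{79885}$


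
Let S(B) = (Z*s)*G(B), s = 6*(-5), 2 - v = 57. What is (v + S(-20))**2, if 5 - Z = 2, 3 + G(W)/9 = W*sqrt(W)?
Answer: -5243159375 + 153900000*I*sqrt(5) ≈ -5.2432e+9 + 3.4413e+8*I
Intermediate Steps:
v = -55 (v = 2 - 1*57 = 2 - 57 = -55)
G(W) = -27 + 9*W**(3/2) (G(W) = -27 + 9*(W*sqrt(W)) = -27 + 9*W**(3/2))
Z = 3 (Z = 5 - 1*2 = 5 - 2 = 3)
s = -30
S(B) = 2430 - 810*B**(3/2) (S(B) = (3*(-30))*(-27 + 9*B**(3/2)) = -90*(-27 + 9*B**(3/2)) = 2430 - 810*B**(3/2))
(v + S(-20))**2 = (-55 + (2430 - (-32400)*I*sqrt(5)))**2 = (-55 + (2430 + 32400*I*sqrt(5)))**2 = (2375 + 32400*I*sqrt(5))**2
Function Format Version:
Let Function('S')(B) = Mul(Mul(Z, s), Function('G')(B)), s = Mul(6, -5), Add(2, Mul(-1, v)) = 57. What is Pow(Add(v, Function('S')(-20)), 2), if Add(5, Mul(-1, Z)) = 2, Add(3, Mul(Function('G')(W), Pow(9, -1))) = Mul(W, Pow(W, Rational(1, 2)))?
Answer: Add(-5243159375, Mul(153900000, I, Pow(5, Rational(1, 2)))) ≈ Add(-5.2432e+9, Mul(3.4413e+8, I))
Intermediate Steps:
v = -55 (v = Add(2, Mul(-1, 57)) = Add(2, -57) = -55)
Function('G')(W) = Add(-27, Mul(9, Pow(W, Rational(3, 2)))) (Function('G')(W) = Add(-27, Mul(9, Mul(W, Pow(W, Rational(1, 2))))) = Add(-27, Mul(9, Pow(W, Rational(3, 2)))))
Z = 3 (Z = Add(5, Mul(-1, 2)) = Add(5, -2) = 3)
s = -30
Function('S')(B) = Add(2430, Mul(-810, Pow(B, Rational(3, 2)))) (Function('S')(B) = Mul(Mul(3, -30), Add(-27, Mul(9, Pow(B, Rational(3, 2))))) = Mul(-90, Add(-27, Mul(9, Pow(B, Rational(3, 2))))) = Add(2430, Mul(-810, Pow(B, Rational(3, 2)))))
Pow(Add(v, Function('S')(-20)), 2) = Pow(Add(-55, Add(2430, Mul(-810, Pow(-20, Rational(3, 2))))), 2) = Pow(Add(-55, Add(2430, Mul(-810, Mul(-40, I, Pow(5, Rational(1, 2)))))), 2) = Pow(Add(-55, Add(2430, Mul(32400, I, Pow(5, Rational(1, 2))))), 2) = Pow(Add(2375, Mul(32400, I, Pow(5, Rational(1, 2)))), 2)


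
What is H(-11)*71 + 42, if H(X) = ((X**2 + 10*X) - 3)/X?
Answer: -106/11 ≈ -9.6364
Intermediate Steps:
H(X) = (-3 + X**2 + 10*X)/X
H(-11)*71 + 42 = (10 - 11 - 3/(-11))*71 + 42 = (10 - 11 - 3*(-1/11))*71 + 42 = (10 - 11 + 3/11)*71 + 42 = -8/11*71 + 42 = -568/11 + 42 = -106/11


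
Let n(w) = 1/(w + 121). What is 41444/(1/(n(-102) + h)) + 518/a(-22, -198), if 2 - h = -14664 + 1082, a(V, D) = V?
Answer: 117662287827/209 ≈ 5.6298e+8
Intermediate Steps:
h = 13584 (h = 2 - (-14664 + 1082) = 2 - 1*(-13582) = 2 + 13582 = 13584)
n(w) = 1/(121 + w)
41444/(1/(n(-102) + h)) + 518/a(-22, -198) = 41444/(1/(1/(121 - 102) + 13584)) + 518/(-22) = 41444/(1/(1/19 + 13584)) + 518*(-1/22) = 41444/(1/(1/19 + 13584)) - 259/11 = 41444/(1/(258097/19)) - 259/11 = 41444/(19/258097) - 259/11 = 41444*(258097/19) - 259/11 = 10696572068/19 - 259/11 = 117662287827/209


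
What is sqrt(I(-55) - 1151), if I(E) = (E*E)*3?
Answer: 2*sqrt(1981) ≈ 89.017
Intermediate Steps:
I(E) = 3*E**2 (I(E) = E**2*3 = 3*E**2)
sqrt(I(-55) - 1151) = sqrt(3*(-55)**2 - 1151) = sqrt(3*3025 - 1151) = sqrt(9075 - 1151) = sqrt(7924) = 2*sqrt(1981)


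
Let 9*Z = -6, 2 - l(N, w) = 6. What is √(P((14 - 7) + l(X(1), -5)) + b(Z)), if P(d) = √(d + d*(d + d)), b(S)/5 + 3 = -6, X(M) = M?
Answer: √(-45 + √21) ≈ 6.3575*I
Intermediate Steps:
l(N, w) = -4 (l(N, w) = 2 - 1*6 = 2 - 6 = -4)
Z = -⅔ (Z = (⅑)*(-6) = -⅔ ≈ -0.66667)
b(S) = -45 (b(S) = -15 + 5*(-6) = -15 - 30 = -45)
P(d) = √(d + 2*d²) (P(d) = √(d + d*(2*d)) = √(d + 2*d²))
√(P((14 - 7) + l(X(1), -5)) + b(Z)) = √(√(((14 - 7) - 4)*(1 + 2*((14 - 7) - 4))) - 45) = √(√((7 - 4)*(1 + 2*(7 - 4))) - 45) = √(√(3*(1 + 2*3)) - 45) = √(√(3*(1 + 6)) - 45) = √(√(3*7) - 45) = √(√21 - 45) = √(-45 + √21)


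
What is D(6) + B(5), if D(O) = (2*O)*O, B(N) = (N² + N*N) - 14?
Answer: 108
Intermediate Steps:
B(N) = -14 + 2*N² (B(N) = (N² + N²) - 14 = 2*N² - 14 = -14 + 2*N²)
D(O) = 2*O²
D(6) + B(5) = 2*6² + (-14 + 2*5²) = 2*36 + (-14 + 2*25) = 72 + (-14 + 50) = 72 + 36 = 108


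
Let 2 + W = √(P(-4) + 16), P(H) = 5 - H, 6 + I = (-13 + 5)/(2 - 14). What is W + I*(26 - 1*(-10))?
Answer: -189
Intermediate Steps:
I = -16/3 (I = -6 + (-13 + 5)/(2 - 14) = -6 - 8/(-12) = -6 - 8*(-1/12) = -6 + ⅔ = -16/3 ≈ -5.3333)
W = 3 (W = -2 + √((5 - 1*(-4)) + 16) = -2 + √((5 + 4) + 16) = -2 + √(9 + 16) = -2 + √25 = -2 + 5 = 3)
W + I*(26 - 1*(-10)) = 3 - 16*(26 - 1*(-10))/3 = 3 - 16*(26 + 10)/3 = 3 - 16/3*36 = 3 - 192 = -189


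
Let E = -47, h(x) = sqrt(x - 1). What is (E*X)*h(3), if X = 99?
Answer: -4653*sqrt(2) ≈ -6580.3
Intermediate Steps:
h(x) = sqrt(-1 + x)
(E*X)*h(3) = (-47*99)*sqrt(-1 + 3) = -4653*sqrt(2)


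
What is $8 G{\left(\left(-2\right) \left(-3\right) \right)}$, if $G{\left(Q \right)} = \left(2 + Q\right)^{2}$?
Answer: $512$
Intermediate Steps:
$8 G{\left(\left(-2\right) \left(-3\right) \right)} = 8 \left(2 - -6\right)^{2} = 8 \left(2 + 6\right)^{2} = 8 \cdot 8^{2} = 8 \cdot 64 = 512$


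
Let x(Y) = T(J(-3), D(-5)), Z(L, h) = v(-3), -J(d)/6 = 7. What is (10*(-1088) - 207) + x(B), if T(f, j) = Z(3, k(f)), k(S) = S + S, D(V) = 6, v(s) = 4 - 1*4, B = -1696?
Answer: -11087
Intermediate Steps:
v(s) = 0 (v(s) = 4 - 4 = 0)
J(d) = -42 (J(d) = -6*7 = -42)
k(S) = 2*S
Z(L, h) = 0
T(f, j) = 0
x(Y) = 0
(10*(-1088) - 207) + x(B) = (10*(-1088) - 207) + 0 = (-10880 - 207) + 0 = -11087 + 0 = -11087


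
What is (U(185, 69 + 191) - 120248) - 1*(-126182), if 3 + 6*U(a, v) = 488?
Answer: 36089/6 ≈ 6014.8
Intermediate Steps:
U(a, v) = 485/6 (U(a, v) = -½ + (⅙)*488 = -½ + 244/3 = 485/6)
(U(185, 69 + 191) - 120248) - 1*(-126182) = (485/6 - 120248) - 1*(-126182) = -721003/6 + 126182 = 36089/6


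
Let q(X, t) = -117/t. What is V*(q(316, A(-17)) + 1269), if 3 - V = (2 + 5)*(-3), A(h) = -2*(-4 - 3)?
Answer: 211788/7 ≈ 30255.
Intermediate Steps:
A(h) = 14 (A(h) = -2*(-7) = 14)
V = 24 (V = 3 - (2 + 5)*(-3) = 3 - 7*(-3) = 3 - 1*(-21) = 3 + 21 = 24)
V*(q(316, A(-17)) + 1269) = 24*(-117/14 + 1269) = 24*(17649/14) = 211788/7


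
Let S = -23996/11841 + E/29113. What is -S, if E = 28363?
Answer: 362749265/344727033 ≈ 1.0523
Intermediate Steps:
S = -362749265/344727033 (S = -23996/11841 + 28363/29113 = -362749265/344727033 ≈ -1.0523)
-S = -1*(-362749265/344727033) = 362749265/344727033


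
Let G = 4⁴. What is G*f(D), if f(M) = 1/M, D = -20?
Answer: -64/5 ≈ -12.800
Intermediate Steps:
G = 256
G*f(D) = 256/(-20) = 256*(-1/20) = -64/5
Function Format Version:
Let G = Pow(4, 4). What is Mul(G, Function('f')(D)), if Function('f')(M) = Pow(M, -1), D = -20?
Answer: Rational(-64, 5) ≈ -12.800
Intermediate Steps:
G = 256
Mul(G, Function('f')(D)) = Mul(256, Pow(-20, -1)) = Mul(256, Rational(-1, 20)) = Rational(-64, 5)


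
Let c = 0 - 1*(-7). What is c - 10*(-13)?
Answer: 137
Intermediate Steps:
c = 7 (c = 0 + 7 = 7)
c - 10*(-13) = 7 - 10*(-13) = 7 + 130 = 137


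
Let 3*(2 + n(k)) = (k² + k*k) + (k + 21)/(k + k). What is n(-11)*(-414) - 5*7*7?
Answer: -360253/11 ≈ -32750.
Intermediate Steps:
n(k) = -2 + 2*k²/3 + (21 + k)/(6*k) (n(k) = -2 + ((k² + k*k) + (k + 21)/(k + k))/3 = -2 + ((k² + k²) + (21 + k)/((2*k)))/3 = -2 + (2*k² + (21 + k)*(1/(2*k)))/3 = -2 + (2*k² + (21 + k)/(2*k))/3 = -2 + (2*k²/3 + (21 + k)/(6*k)) = -2 + 2*k²/3 + (21 + k)/(6*k))
n(-11)*(-414) - 5*7*7 = ((⅙)*(21 - 11*(-11 + 4*(-11)²))/(-11))*(-414) - 5*7*7 = ((⅙)*(-1/11)*(21 - 11*(-11 + 4*121)))*(-414) - 35*7 = ((⅙)*(-1/11)*(21 - 11*(-11 + 484)))*(-414) - 245 = ((⅙)*(-1/11)*(21 - 11*473))*(-414) - 245 = ((⅙)*(-1/11)*(21 - 5203))*(-414) - 245 = ((⅙)*(-1/11)*(-5182))*(-414) - 245 = (2591/33)*(-414) - 245 = -357558/11 - 245 = -360253/11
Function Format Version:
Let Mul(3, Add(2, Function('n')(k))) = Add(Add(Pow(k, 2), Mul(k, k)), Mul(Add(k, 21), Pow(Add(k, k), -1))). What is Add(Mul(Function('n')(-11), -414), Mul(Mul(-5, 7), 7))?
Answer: Rational(-360253, 11) ≈ -32750.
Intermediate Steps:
Function('n')(k) = Add(-2, Mul(Rational(2, 3), Pow(k, 2)), Mul(Rational(1, 6), Pow(k, -1), Add(21, k))) (Function('n')(k) = Add(-2, Mul(Rational(1, 3), Add(Add(Pow(k, 2), Mul(k, k)), Mul(Add(k, 21), Pow(Add(k, k), -1))))) = Add(-2, Mul(Rational(1, 3), Add(Add(Pow(k, 2), Pow(k, 2)), Mul(Add(21, k), Pow(Mul(2, k), -1))))) = Add(-2, Mul(Rational(1, 3), Add(Mul(2, Pow(k, 2)), Mul(Add(21, k), Mul(Rational(1, 2), Pow(k, -1)))))) = Add(-2, Mul(Rational(1, 3), Add(Mul(2, Pow(k, 2)), Mul(Rational(1, 2), Pow(k, -1), Add(21, k))))) = Add(-2, Add(Mul(Rational(2, 3), Pow(k, 2)), Mul(Rational(1, 6), Pow(k, -1), Add(21, k)))) = Add(-2, Mul(Rational(2, 3), Pow(k, 2)), Mul(Rational(1, 6), Pow(k, -1), Add(21, k))))
Add(Mul(Function('n')(-11), -414), Mul(Mul(-5, 7), 7)) = Add(Mul(Mul(Rational(1, 6), Pow(-11, -1), Add(21, Mul(-11, Add(-11, Mul(4, Pow(-11, 2)))))), -414), Mul(Mul(-5, 7), 7)) = Add(Mul(Mul(Rational(1, 6), Rational(-1, 11), Add(21, Mul(-11, Add(-11, Mul(4, 121))))), -414), Mul(-35, 7)) = Add(Mul(Mul(Rational(1, 6), Rational(-1, 11), Add(21, Mul(-11, Add(-11, 484)))), -414), -245) = Add(Mul(Mul(Rational(1, 6), Rational(-1, 11), Add(21, Mul(-11, 473))), -414), -245) = Add(Mul(Mul(Rational(1, 6), Rational(-1, 11), Add(21, -5203)), -414), -245) = Add(Mul(Mul(Rational(1, 6), Rational(-1, 11), -5182), -414), -245) = Add(Mul(Rational(2591, 33), -414), -245) = Add(Rational(-357558, 11), -245) = Rational(-360253, 11)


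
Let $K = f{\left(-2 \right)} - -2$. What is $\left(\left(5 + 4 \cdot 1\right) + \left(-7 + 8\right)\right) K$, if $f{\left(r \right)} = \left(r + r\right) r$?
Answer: $100$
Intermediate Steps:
$f{\left(r \right)} = 2 r^{2}$ ($f{\left(r \right)} = 2 r r = 2 r^{2}$)
$K = 10$ ($K = 2 \left(-2\right)^{2} - -2 = 2 \cdot 4 + 2 = 8 + 2 = 10$)
$\left(\left(5 + 4 \cdot 1\right) + \left(-7 + 8\right)\right) K = \left(\left(5 + 4 \cdot 1\right) + \left(-7 + 8\right)\right) 10 = \left(\left(5 + 4\right) + 1\right) 10 = \left(9 + 1\right) 10 = 10 \cdot 10 = 100$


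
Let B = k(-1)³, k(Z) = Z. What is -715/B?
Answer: 715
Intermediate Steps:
B = -1 (B = (-1)³ = -1)
-715/B = -715/(-1) = -715*(-1) = 715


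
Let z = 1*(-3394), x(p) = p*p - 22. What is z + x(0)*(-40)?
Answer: -2514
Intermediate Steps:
x(p) = -22 + p² (x(p) = p² - 22 = -22 + p²)
z = -3394
z + x(0)*(-40) = -3394 + (-22 + 0²)*(-40) = -3394 + (-22 + 0)*(-40) = -3394 - 22*(-40) = -3394 + 880 = -2514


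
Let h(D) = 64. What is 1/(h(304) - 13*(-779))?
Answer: 1/10191 ≈ 9.8126e-5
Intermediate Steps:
1/(h(304) - 13*(-779)) = 1/(64 - 13*(-779)) = 1/(64 + 10127) = 1/10191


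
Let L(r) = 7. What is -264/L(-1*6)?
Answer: -264/7 ≈ -37.714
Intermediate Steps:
-264/L(-1*6) = -264/7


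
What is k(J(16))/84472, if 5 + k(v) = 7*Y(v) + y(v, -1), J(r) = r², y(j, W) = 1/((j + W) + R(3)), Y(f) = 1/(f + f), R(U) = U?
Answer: -329081/5579206656 ≈ -5.8983e-5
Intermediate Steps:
Y(f) = 1/(2*f)
y(j, W) = 1/(3 + W + j) (y(j, W) = 1/((j + W) + 3) = 1/((W + j) + 3) = 1/(3 + W + j))
k(v) = -5 + 1/(2 + v) + 7/(2*v) (k(v) = -5 + (7*(1/(2*v)) + 1/(3 - 1 + v)) = -5 + (7/(2*v) + 1/(2 + v)) = -5 + (1/(2 + v) + 7/(2*v)) = -5 + 1/(2 + v) + 7/(2*v))
k(J(16))/84472 = ((14 - 11*16² - 10*(16²)²)/(2*(16²)*(2 + 16²)))/84472 = ((½)*(14 - 11*256 - 10*256²)/(256*(2 + 256)))*(1/84472) = ((½)*(1/256)*(14 - 2816 - 10*65536)/258)*(1/84472) = ((½)*(1/256)*(1/258)*(14 - 2816 - 655360))*(1/84472) = ((½)*(1/256)*(1/258)*(-658162))*(1/84472) = -329081/66048*1/84472 = -329081/5579206656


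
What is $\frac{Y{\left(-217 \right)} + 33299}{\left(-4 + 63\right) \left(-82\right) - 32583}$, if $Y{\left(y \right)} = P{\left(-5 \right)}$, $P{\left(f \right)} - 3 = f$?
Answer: $- \frac{33297}{37421} \approx -0.88979$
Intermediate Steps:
$P{\left(f \right)} = 3 + f$
$Y{\left(y \right)} = -2$ ($Y{\left(y \right)} = 3 - 5 = -2$)
$\frac{Y{\left(-217 \right)} + 33299}{\left(-4 + 63\right) \left(-82\right) - 32583} = \frac{-2 + 33299}{\left(-4 + 63\right) \left(-82\right) - 32583} = \frac{33297}{59 \left(-82\right) - 32583} = \frac{33297}{-4838 - 32583} = \frac{33297}{-37421} = 33297 \left(- \frac{1}{37421}\right) = - \frac{33297}{37421}$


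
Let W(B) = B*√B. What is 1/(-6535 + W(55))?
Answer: -1307/8507970 - 11*√55/8507970 ≈ -0.00016321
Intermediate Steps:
W(B) = B^(3/2)
1/(-6535 + W(55)) = 1/(-6535 + 55^(3/2)) = 1/(-6535 + 55*√55)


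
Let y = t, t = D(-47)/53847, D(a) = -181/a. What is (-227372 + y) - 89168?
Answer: -801102280679/2530809 ≈ -3.1654e+5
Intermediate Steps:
t = 181/2530809 (t = -181/(-47)/53847 = -181*(-1/47)*(1/53847) = (181/47)*(1/53847) = 181/2530809 ≈ 7.1519e-5)
y = 181/2530809 ≈ 7.1519e-5
(-227372 + y) - 89168 = (-227372 + 181/2530809) - 89168 = -575435103767/2530809 - 89168 = -801102280679/2530809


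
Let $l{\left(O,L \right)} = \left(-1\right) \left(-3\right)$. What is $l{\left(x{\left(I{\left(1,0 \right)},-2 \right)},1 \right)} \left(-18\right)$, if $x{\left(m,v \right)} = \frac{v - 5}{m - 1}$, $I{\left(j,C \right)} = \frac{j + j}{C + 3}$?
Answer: $-54$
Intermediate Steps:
$I{\left(j,C \right)} = \frac{2 j}{3 + C}$
$x{\left(m,v \right)} = \frac{-5 + v}{-1 + m}$
$l{\left(O,L \right)} = 3$
$l{\left(x{\left(I{\left(1,0 \right)},-2 \right)},1 \right)} \left(-18\right) = 3 \left(-18\right) = -54$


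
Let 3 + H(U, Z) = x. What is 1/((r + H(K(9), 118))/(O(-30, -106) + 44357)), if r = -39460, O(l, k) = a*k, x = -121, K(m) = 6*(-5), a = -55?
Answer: -50187/39584 ≈ -1.2679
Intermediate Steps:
K(m) = -30
O(l, k) = -55*k
H(U, Z) = -124 (H(U, Z) = -3 - 121 = -124)
1/((r + H(K(9), 118))/(O(-30, -106) + 44357)) = 1/((-39460 - 124)/(-55*(-106) + 44357)) = 1/(-39584/(5830 + 44357)) = 1/(-39584/50187) = -50187/39584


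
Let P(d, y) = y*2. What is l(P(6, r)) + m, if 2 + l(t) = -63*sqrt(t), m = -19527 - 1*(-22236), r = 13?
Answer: 2707 - 63*sqrt(26) ≈ 2385.8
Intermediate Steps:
P(d, y) = 2*y
m = 2709 (m = -19527 + 22236 = 2709)
l(t) = -2 - 63*sqrt(t)
l(P(6, r)) + m = (-2 - 63*sqrt(26)) + 2709 = 2707 - 63*sqrt(26)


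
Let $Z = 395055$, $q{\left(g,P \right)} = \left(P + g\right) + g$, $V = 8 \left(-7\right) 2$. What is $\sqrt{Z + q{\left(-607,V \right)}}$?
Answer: $\sqrt{393729} \approx 627.48$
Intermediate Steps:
$V = -112$ ($V = \left(-56\right) 2 = -112$)
$q{\left(g,P \right)} = P + 2 g$
$\sqrt{Z + q{\left(-607,V \right)}} = \sqrt{395055 + \left(-112 + 2 \left(-607\right)\right)} = \sqrt{395055 - 1326} = \sqrt{393729}$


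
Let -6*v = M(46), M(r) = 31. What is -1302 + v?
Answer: -7843/6 ≈ -1307.2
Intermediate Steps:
v = -31/6 (v = -⅙*31 = -31/6 ≈ -5.1667)
-1302 + v = -1302 - 31/6 = -7843/6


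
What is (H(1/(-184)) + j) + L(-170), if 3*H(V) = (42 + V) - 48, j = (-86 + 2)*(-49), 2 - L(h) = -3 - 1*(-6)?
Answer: 2270375/552 ≈ 4113.0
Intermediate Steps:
L(h) = -1 (L(h) = 2 - (-3 - 1*(-6)) = 2 - (-3 + 6) = 2 - 1*3 = 2 - 3 = -1)
j = 4116 (j = -84*(-49) = 4116)
H(V) = -2 + V/3 (H(V) = ((42 + V) - 48)/3 = (-6 + V)/3 = -2 + V/3)
(H(1/(-184)) + j) + L(-170) = ((-2 + (⅓)/(-184)) + 4116) - 1 = ((-2 + (⅓)*(-1/184)) + 4116) - 1 = ((-2 - 1/552) + 4116) - 1 = (-1105/552 + 4116) - 1 = 2270927/552 - 1 = 2270375/552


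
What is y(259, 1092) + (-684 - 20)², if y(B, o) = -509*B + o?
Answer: 364877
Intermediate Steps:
y(B, o) = o - 509*B
y(259, 1092) + (-684 - 20)² = (1092 - 509*259) + (-684 - 20)² = (1092 - 131831) + (-704)² = -130739 + 495616 = 364877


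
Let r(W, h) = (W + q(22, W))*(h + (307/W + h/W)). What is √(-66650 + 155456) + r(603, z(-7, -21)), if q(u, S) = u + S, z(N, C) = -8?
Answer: -5556700/603 + 19*√246 ≈ -8917.1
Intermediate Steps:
q(u, S) = S + u
r(W, h) = (22 + 2*W)*(h + 307/W + h/W) (r(W, h) = (W + (W + 22))*(h + (307/W + h/W)) = (W + (22 + W))*(h + 307/W + h/W) = (22 + 2*W)*(h + 307/W + h/W))
√(-66650 + 155456) + r(603, z(-7, -21)) = √(-66650 + 155456) + (614 + 24*(-8) + 6754/603 + 2*603*(-8) + 22*(-8)/603) = √88806 + (614 - 192 + 6754*(1/603) - 9648 + 22*(-8)*(1/603)) = 19*√246 + (614 - 192 + 6754/603 - 9648 - 176/603) = 19*√246 - 5556700/603 = -5556700/603 + 19*√246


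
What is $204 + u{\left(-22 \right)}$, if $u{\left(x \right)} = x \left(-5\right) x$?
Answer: $-2216$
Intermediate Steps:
$u{\left(x \right)} = - 5 x^{2}$ ($u{\left(x \right)} = - 5 x x = - 5 x^{2}$)
$204 + u{\left(-22 \right)} = 204 - 5 \left(-22\right)^{2} = 204 - 2420 = -2216$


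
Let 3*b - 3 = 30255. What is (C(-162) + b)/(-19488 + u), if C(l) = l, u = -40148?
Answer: -2481/14909 ≈ -0.16641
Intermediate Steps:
b = 10086 (b = 1 + (⅓)*30255 = 1 + 10085 = 10086)
(C(-162) + b)/(-19488 + u) = (-162 + 10086)/(-19488 - 40148) = 9924/(-59636) = 9924*(-1/59636) = -2481/14909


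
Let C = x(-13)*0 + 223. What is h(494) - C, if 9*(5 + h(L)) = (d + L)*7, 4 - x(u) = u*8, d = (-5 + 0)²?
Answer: 527/3 ≈ 175.67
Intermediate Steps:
d = 25 (d = (-5)² = 25)
x(u) = 4 - 8*u (x(u) = 4 - u*8 = 4 - 8*u)
h(L) = 130/9 + 7*L/9 (h(L) = -5 + ((25 + L)*7)/9 = -5 + (175 + 7*L)/9 = -5 + (175/9 + 7*L/9) = 130/9 + 7*L/9)
C = 223 (C = (4 - 8*(-13))*0 + 223 = (4 + 104)*0 + 223 = 108*0 + 223 = 0 + 223 = 223)
h(494) - C = (130/9 + (7/9)*494) - 1*223 = (130/9 + 3458/9) - 223 = 1196/3 - 223 = 527/3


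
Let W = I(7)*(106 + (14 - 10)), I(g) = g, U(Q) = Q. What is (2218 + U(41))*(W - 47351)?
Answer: -105226479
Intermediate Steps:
W = 770 (W = 7*(106 + (14 - 10)) = 7*(106 + 4) = 7*110 = 770)
(2218 + U(41))*(W - 47351) = (2218 + 41)*(770 - 47351) = 2259*(-46581) = -105226479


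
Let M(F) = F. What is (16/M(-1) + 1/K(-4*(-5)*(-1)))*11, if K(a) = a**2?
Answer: -70389/400 ≈ -175.97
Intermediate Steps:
(16/M(-1) + 1/K(-4*(-5)*(-1)))*11 = (16/(-1) + 1/(-4*(-5)*(-1))**2)*11 = (16*(-1) + 1/(20*(-1))**2)*11 = (-16 + 1/(-20)**2)*11 = (-16 + 1/400)*11 = -6399/400*11 = -70389/400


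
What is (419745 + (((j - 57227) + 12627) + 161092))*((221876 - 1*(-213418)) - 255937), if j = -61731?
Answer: 85105972642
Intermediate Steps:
(419745 + (((j - 57227) + 12627) + 161092))*((221876 - 1*(-213418)) - 255937) = (419745 + (((-61731 - 57227) + 12627) + 161092))*((221876 - 1*(-213418)) - 255937) = (419745 + ((-118958 + 12627) + 161092))*((221876 + 213418) - 255937) = (419745 + (-106331 + 161092))*(435294 - 255937) = (419745 + 54761)*179357 = 474506*179357 = 85105972642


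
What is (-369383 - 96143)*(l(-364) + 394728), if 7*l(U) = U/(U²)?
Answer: -234105330953509/1274 ≈ -1.8376e+11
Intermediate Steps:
l(U) = 1/(7*U) (l(U) = (U/(U²))/7 = (U/U²)/7 = 1/(7*U))
(-369383 - 96143)*(l(-364) + 394728) = (-369383 - 96143)*((⅐)/(-364) + 394728) = -465526*((⅐)*(-1/364) + 394728) = -465526*(-1/2548 + 394728) = -465526*1005766943/2548 = -234105330953509/1274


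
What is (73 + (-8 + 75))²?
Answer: 19600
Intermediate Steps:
(73 + (-8 + 75))² = (73 + 67)² = 140² = 19600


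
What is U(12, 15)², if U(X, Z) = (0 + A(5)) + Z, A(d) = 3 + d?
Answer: 529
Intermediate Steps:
U(X, Z) = 8 + Z (U(X, Z) = (0 + (3 + 5)) + Z = (0 + 8) + Z = 8 + Z)
U(12, 15)² = (8 + 15)² = 23² = 529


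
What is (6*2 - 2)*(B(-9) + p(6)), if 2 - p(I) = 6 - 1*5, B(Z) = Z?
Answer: -80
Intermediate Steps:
p(I) = 1 (p(I) = 2 - (6 - 1*5) = 2 - (6 - 5) = 2 - 1*1 = 2 - 1 = 1)
(6*2 - 2)*(B(-9) + p(6)) = (6*2 - 2)*(-9 + 1) = (12 - 2)*(-8) = 10*(-8) = -80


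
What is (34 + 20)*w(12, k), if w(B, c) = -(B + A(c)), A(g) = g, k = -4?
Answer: -432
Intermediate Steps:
w(B, c) = -B - c (w(B, c) = -(B + c) = -B - c)
(34 + 20)*w(12, k) = (34 + 20)*(-1*12 - 1*(-4)) = 54*(-12 + 4) = 54*(-8) = -432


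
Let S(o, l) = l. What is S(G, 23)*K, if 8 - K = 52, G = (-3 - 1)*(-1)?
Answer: -1012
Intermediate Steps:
G = 4 (G = -4*(-1) = 4)
K = -44 (K = 8 - 1*52 = 8 - 52 = -44)
S(G, 23)*K = 23*(-44) = -1012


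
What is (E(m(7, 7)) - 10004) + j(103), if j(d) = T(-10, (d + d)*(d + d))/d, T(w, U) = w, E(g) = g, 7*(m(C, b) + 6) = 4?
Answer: -7216868/721 ≈ -10010.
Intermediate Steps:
m(C, b) = -38/7 (m(C, b) = -6 + (1/7)*4 = -6 + 4/7 = -38/7)
j(d) = -10/d
(E(m(7, 7)) - 10004) + j(103) = (-38/7 - 10004) - 10/103 = -70066/7 - 10*1/103 = -70066/7 - 10/103 = -7216868/721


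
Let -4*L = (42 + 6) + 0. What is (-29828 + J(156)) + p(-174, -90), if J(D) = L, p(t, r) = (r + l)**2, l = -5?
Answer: -20815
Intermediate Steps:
p(t, r) = (-5 + r)**2 (p(t, r) = (r - 5)**2 = (-5 + r)**2)
L = -12 (L = -((42 + 6) + 0)/4 = -(48 + 0)/4 = -1/4*48 = -12)
J(D) = -12
(-29828 + J(156)) + p(-174, -90) = (-29828 - 12) + (-5 - 90)**2 = -29840 + (-95)**2 = -29840 + 9025 = -20815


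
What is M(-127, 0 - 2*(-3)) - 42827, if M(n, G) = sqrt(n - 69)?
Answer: -42827 + 14*I ≈ -42827.0 + 14.0*I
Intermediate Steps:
M(n, G) = sqrt(-69 + n)
M(-127, 0 - 2*(-3)) - 42827 = sqrt(-69 - 127) - 42827 = sqrt(-196) - 42827 = 14*I - 42827 = -42827 + 14*I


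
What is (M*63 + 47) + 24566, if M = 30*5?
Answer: 34063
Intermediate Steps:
M = 150
(M*63 + 47) + 24566 = (150*63 + 47) + 24566 = (9450 + 47) + 24566 = 9497 + 24566 = 34063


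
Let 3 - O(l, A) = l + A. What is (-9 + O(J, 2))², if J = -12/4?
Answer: 25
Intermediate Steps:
J = -3 (J = -12*¼ = -3)
O(l, A) = 3 - A - l (O(l, A) = 3 - (l + A) = 3 - (A + l) = 3 + (-A - l) = 3 - A - l)
(-9 + O(J, 2))² = (-9 + (3 - 1*2 - 1*(-3)))² = (-9 + (3 - 2 + 3))² = (-9 + 4)² = (-5)² = 25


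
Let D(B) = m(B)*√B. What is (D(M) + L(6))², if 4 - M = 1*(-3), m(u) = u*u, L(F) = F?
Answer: 16843 + 588*√7 ≈ 18399.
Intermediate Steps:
m(u) = u²
M = 7 (M = 4 - (-3) = 4 - 1*(-3) = 4 + 3 = 7)
D(B) = B^(5/2) (D(B) = B²*√B = B^(5/2))
(D(M) + L(6))² = (7^(5/2) + 6)² = (49*√7 + 6)² = (6 + 49*√7)²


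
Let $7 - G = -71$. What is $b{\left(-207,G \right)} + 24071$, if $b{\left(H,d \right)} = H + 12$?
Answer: $23876$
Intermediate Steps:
$G = 78$ ($G = 7 - -71 = 7 + 71 = 78$)
$b{\left(H,d \right)} = 12 + H$
$b{\left(-207,G \right)} + 24071 = \left(12 - 207\right) + 24071 = -195 + 24071 = 23876$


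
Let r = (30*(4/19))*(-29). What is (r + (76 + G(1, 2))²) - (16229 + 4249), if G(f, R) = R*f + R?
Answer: -270962/19 ≈ -14261.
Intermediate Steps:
G(f, R) = R + R*f
r = -3480/19 (r = (30*(4*(1/19)))*(-29) = (30*(4/19))*(-29) = (120/19)*(-29) = -3480/19 ≈ -183.16)
(r + (76 + G(1, 2))²) - (16229 + 4249) = (-3480/19 + (76 + 2*(1 + 1))²) - (16229 + 4249) = (-3480/19 + (76 + 2*2)²) - 1*20478 = (-3480/19 + (76 + 4)²) - 20478 = (-3480/19 + 80²) - 20478 = (-3480/19 + 6400) - 20478 = 118120/19 - 20478 = -270962/19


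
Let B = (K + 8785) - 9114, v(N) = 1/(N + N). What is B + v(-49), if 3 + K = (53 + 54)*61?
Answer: 607109/98 ≈ 6195.0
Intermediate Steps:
v(N) = 1/(2*N)
K = 6524 (K = -3 + (53 + 54)*61 = -3 + 107*61 = -3 + 6527 = 6524)
B = 6195 (B = (6524 + 8785) - 9114 = 15309 - 9114 = 6195)
B + v(-49) = 6195 + (1/2)/(-49) = 6195 + (1/2)*(-1/49) = 6195 - 1/98 = 607109/98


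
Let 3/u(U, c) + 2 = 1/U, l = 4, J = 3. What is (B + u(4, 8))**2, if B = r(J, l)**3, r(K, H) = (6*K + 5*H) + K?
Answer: 232743529225/49 ≈ 4.7499e+9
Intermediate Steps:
r(K, H) = 5*H + 7*K (r(K, H) = (5*H + 6*K) + K = 5*H + 7*K)
u(U, c) = 3/(-2 + 1/U)
B = 68921 (B = (5*4 + 7*3)**3 = (20 + 21)**3 = 41**3 = 68921)
(B + u(4, 8))**2 = (68921 - 3*4/(-1 + 2*4))**2 = (68921 - 3*4/(-1 + 8))**2 = (68921 - 3*4/7)**2 = (68921 - 3*4*1/7)**2 = (68921 - 12/7)**2 = (482435/7)**2 = 232743529225/49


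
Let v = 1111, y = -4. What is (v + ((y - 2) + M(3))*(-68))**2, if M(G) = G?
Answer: 1729225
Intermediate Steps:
(v + ((y - 2) + M(3))*(-68))**2 = (1111 + ((-4 - 2) + 3)*(-68))**2 = (1111 + (-6 + 3)*(-68))**2 = (1111 - 3*(-68))**2 = (1111 + 204)**2 = 1315**2 = 1729225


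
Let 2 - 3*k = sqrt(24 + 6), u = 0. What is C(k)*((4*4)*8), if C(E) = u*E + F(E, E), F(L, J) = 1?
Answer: 128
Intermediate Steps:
k = 2/3 - sqrt(30)/3 (k = 2/3 - sqrt(24 + 6)/3 = 2/3 - sqrt(30)/3 ≈ -1.1591)
C(E) = 1 (C(E) = 0*E + 1 = 0 + 1 = 1)
C(k)*((4*4)*8) = 1*((4*4)*8) = 1*(16*8) = 1*128 = 128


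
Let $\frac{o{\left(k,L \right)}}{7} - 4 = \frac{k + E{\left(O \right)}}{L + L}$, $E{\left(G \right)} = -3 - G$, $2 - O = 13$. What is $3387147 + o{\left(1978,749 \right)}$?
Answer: $\frac{362428718}{107} \approx 3.3872 \cdot 10^{6}$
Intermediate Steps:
$O = -11$ ($O = 2 - 13 = -11$)
$o{\left(k,L \right)} = 28 + \frac{7 \left(8 + k\right)}{2 L}$ ($o{\left(k,L \right)} = 28 + 7 \frac{k - -8}{L + L} = 28 + 7 \frac{k + \left(-3 + 11\right)}{2 L} = 28 + 7 \left(k + 8\right) \frac{1}{2 L} = 28 + 7 \left(8 + k\right) \frac{1}{2 L} = 28 + 7 \frac{8 + k}{2 L} = 28 + \frac{7 \left(8 + k\right)}{2 L}$)
$3387147 + o{\left(1978,749 \right)} = 3387147 + \frac{7 \left(8 + 1978 + 8 \cdot 749\right)}{2 \cdot 749} = 3387147 + \frac{7}{2} \cdot \frac{1}{749} \left(8 + 1978 + 5992\right) = 3387147 + \frac{7}{2} \cdot \frac{1}{749} \cdot 7978 = 3387147 + \frac{3989}{107} = \frac{362428718}{107}$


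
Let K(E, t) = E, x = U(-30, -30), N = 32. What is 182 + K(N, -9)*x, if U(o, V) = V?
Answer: -778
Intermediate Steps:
x = -30
182 + K(N, -9)*x = 182 + 32*(-30) = 182 - 960 = -778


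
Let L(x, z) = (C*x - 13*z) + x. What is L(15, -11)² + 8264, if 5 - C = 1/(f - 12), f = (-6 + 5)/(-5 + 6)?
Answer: 10662552/169 ≈ 63092.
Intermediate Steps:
f = -1 (f = -1/1 = -1*1 = -1)
C = 66/13 (C = 5 - 1/(-1 - 12) = 5 - 1/(-13) = 5 - 1*(-1/13) = 5 + 1/13 = 66/13 ≈ 5.0769)
L(x, z) = -13*z + 79*x/13 (L(x, z) = (66*x/13 - 13*z) + x = (-13*z + 66*x/13) + x = -13*z + 79*x/13)
L(15, -11)² + 8264 = (-13*(-11) + (79/13)*15)² + 8264 = (143 + 1185/13)² + 8264 = (3044/13)² + 8264 = 9265936/169 + 8264 = 10662552/169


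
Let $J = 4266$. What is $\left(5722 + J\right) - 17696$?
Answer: $-7708$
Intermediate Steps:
$\left(5722 + J\right) - 17696 = \left(5722 + 4266\right) - 17696 = 9988 - 17696 = -7708$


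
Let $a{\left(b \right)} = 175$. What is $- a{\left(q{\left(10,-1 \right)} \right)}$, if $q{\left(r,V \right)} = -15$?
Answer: $-175$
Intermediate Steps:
$- a{\left(q{\left(10,-1 \right)} \right)} = \left(-1\right) 175 = -175$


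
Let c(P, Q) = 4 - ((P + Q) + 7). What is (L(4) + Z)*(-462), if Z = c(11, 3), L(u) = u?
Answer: 6006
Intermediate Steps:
c(P, Q) = -3 - P - Q (c(P, Q) = 4 - (7 + P + Q) = 4 + (-7 - P - Q) = -3 - P - Q)
Z = -17 (Z = -3 - 1*11 - 1*3 = -3 - 11 - 3 = -17)
(L(4) + Z)*(-462) = (4 - 17)*(-462) = -13*(-462) = 6006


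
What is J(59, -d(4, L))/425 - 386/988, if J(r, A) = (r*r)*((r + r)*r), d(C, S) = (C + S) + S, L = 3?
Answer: 11971870643/209950 ≈ 57023.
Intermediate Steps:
d(C, S) = C + 2*S
J(r, A) = 2*r⁴ (J(r, A) = r²*((2*r)*r) = r²*(2*r²) = 2*r⁴)
J(59, -d(4, L))/425 - 386/988 = (2*59⁴)/425 - 386/988 = (2*12117361)*(1/425) - 386*1/988 = 24234722*(1/425) - 193/494 = 24234722/425 - 193/494 = 11971870643/209950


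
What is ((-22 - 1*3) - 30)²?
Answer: 3025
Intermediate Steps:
((-22 - 1*3) - 30)² = ((-22 - 3) - 30)² = (-25 - 30)² = (-55)² = 3025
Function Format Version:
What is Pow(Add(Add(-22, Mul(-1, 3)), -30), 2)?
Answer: 3025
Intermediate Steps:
Pow(Add(Add(-22, Mul(-1, 3)), -30), 2) = Pow(Add(Add(-22, -3), -30), 2) = Pow(Add(-25, -30), 2) = Pow(-55, 2) = 3025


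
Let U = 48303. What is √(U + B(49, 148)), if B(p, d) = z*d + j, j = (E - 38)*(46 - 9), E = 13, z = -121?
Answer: √29470 ≈ 171.67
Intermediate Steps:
j = -925 (j = (13 - 38)*(46 - 9) = -25*37 = -925)
B(p, d) = -925 - 121*d (B(p, d) = -121*d - 925 = -925 - 121*d)
√(U + B(49, 148)) = √(48303 + (-925 - 121*148)) = √(48303 + (-925 - 17908)) = √(48303 - 18833) = √29470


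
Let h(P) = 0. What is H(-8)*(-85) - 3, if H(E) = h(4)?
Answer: -3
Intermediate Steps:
H(E) = 0
H(-8)*(-85) - 3 = 0*(-85) - 3 = 0 - 3 = -3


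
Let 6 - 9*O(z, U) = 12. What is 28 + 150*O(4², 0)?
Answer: -72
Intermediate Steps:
O(z, U) = -⅔ (O(z, U) = ⅔ - ⅑*12 = ⅔ - 4/3 = -⅔)
28 + 150*O(4², 0) = 28 + 150*(-⅔) = 28 - 100 = -72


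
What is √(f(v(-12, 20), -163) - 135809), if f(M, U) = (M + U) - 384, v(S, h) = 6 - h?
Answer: I*√136370 ≈ 369.28*I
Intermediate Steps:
f(M, U) = -384 + M + U
√(f(v(-12, 20), -163) - 135809) = √((-384 + (6 - 1*20) - 163) - 135809) = √((-384 + (6 - 20) - 163) - 135809) = √((-384 - 14 - 163) - 135809) = √(-561 - 135809) = √(-136370) = I*√136370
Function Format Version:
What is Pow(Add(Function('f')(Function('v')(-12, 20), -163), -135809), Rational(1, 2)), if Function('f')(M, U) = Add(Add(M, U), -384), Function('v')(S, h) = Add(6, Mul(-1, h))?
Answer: Mul(I, Pow(136370, Rational(1, 2))) ≈ Mul(369.28, I)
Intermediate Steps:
Function('f')(M, U) = Add(-384, M, U)
Pow(Add(Function('f')(Function('v')(-12, 20), -163), -135809), Rational(1, 2)) = Pow(Add(Add(-384, Add(6, Mul(-1, 20)), -163), -135809), Rational(1, 2)) = Pow(Add(Add(-384, Add(6, -20), -163), -135809), Rational(1, 2)) = Pow(Add(Add(-384, -14, -163), -135809), Rational(1, 2)) = Pow(Add(-561, -135809), Rational(1, 2)) = Pow(-136370, Rational(1, 2)) = Mul(I, Pow(136370, Rational(1, 2)))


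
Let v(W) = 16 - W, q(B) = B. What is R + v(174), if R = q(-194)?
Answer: -352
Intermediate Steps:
R = -194
R + v(174) = -194 + (16 - 1*174) = -194 + (16 - 174) = -194 - 158 = -352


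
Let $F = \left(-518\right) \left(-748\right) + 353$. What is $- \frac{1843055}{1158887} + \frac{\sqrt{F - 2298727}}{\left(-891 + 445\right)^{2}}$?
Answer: $- \frac{1843055}{1158887} + \frac{i \sqrt{1910910}}{198916} \approx -1.5904 + 0.0069494 i$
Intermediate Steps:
$F = 387817$ ($F = 387464 + 353 = 387817$)
$- \frac{1843055}{1158887} + \frac{\sqrt{F - 2298727}}{\left(-891 + 445\right)^{2}} = - \frac{1843055}{1158887} + \frac{\sqrt{387817 - 2298727}}{\left(-891 + 445\right)^{2}} = \left(-1843055\right) \frac{1}{1158887} + \frac{\sqrt{-1910910}}{\left(-446\right)^{2}} = - \frac{1843055}{1158887} + \frac{i \sqrt{1910910}}{198916}$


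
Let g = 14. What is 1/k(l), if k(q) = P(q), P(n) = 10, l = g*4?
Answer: ⅒ ≈ 0.10000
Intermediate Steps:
l = 56 (l = 14*4 = 56)
k(q) = 10
1/k(l) = 1/10 = ⅒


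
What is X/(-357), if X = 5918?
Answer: -5918/357 ≈ -16.577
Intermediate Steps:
X/(-357) = 5918/(-357) = 5918*(-1/357) = -5918/357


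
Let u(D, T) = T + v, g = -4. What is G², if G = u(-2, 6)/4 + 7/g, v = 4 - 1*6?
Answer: 9/16 ≈ 0.56250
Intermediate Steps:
v = -2 (v = 4 - 6 = -2)
u(D, T) = -2 + T (u(D, T) = T - 2 = -2 + T)
G = -¾ (G = (-2 + 6)/4 + 7/(-4) = 4*(¼) + 7*(-¼) = 1 - 7/4 = -¾ ≈ -0.75000)
G² = (-¾)² = 9/16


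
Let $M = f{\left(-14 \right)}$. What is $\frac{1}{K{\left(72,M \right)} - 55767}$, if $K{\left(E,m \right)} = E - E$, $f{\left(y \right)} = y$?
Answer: $- \frac{1}{55767} \approx -1.7932 \cdot 10^{-5}$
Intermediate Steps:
$M = -14$
$K{\left(E,m \right)} = 0$
$\frac{1}{K{\left(72,M \right)} - 55767} = \frac{1}{0 - 55767} = \frac{1}{-55767} = - \frac{1}{55767}$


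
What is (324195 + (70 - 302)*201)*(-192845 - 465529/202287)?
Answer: -3609290659612924/67429 ≈ -5.3527e+10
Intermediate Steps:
(324195 + (70 - 302)*201)*(-192845 - 465529/202287) = (324195 - 232*201)*(-192845 - 465529*1/202287) = (324195 - 46632)*(-192845 - 465529/202287) = 277563*(-39010502044/202287) = -3609290659612924/67429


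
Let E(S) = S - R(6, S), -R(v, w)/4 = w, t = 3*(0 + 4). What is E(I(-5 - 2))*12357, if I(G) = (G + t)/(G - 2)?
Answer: -34325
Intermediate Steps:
t = 12 (t = 3*4 = 12)
R(v, w) = -4*w
I(G) = (12 + G)/(-2 + G) (I(G) = (G + 12)/(G - 2) = (12 + G)/(-2 + G))
E(S) = 5*S (E(S) = S - (-4)*S = S + 4*S = 5*S)
E(I(-5 - 2))*12357 = (5*((12 + (-5 - 2))/(-2 + (-5 - 2))))*12357 = (5*((12 - 7)/(-2 - 7)))*12357 = (5*(5/(-9)))*12357 = (5*(-⅑*5))*12357 = (5*(-5/9))*12357 = -25/9*12357 = -34325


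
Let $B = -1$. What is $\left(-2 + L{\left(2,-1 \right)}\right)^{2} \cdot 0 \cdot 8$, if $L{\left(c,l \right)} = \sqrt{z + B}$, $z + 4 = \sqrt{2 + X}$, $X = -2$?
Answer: $0$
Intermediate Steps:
$z = -4$ ($z = -4 + \sqrt{2 - 2} = -4 + \sqrt{0} = -4 + 0 = -4$)
$L{\left(c,l \right)} = i \sqrt{5}$ ($L{\left(c,l \right)} = \sqrt{-4 - 1} = \sqrt{-5} = i \sqrt{5}$)
$\left(-2 + L{\left(2,-1 \right)}\right)^{2} \cdot 0 \cdot 8 = \left(-2 + i \sqrt{5}\right)^{2} \cdot 0 \cdot 8 = 0 \cdot 8 = 0$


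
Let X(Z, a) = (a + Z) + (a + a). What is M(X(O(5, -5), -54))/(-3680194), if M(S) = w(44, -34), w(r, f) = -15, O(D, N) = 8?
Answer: 15/3680194 ≈ 4.0759e-6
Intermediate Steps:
X(Z, a) = Z + 3*a (X(Z, a) = (Z + a) + 2*a = Z + 3*a)
M(S) = -15
M(X(O(5, -5), -54))/(-3680194) = -15/(-3680194) = -15*(-1/3680194) = 15/3680194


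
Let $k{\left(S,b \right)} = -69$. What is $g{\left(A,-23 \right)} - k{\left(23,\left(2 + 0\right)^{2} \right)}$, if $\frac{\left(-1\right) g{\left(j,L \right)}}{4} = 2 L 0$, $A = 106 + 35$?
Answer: $69$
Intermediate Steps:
$A = 141$
$g{\left(j,L \right)} = 0$ ($g{\left(j,L \right)} = - 4 \cdot 2 L 0 = \left(-4\right) 0 = 0$)
$g{\left(A,-23 \right)} - k{\left(23,\left(2 + 0\right)^{2} \right)} = 0 - -69 = 0 + 69 = 69$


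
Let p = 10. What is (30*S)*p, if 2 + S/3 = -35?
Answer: -33300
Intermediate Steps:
S = -111 (S = -6 + 3*(-35) = -6 - 105 = -111)
(30*S)*p = (30*(-111))*10 = -3330*10 = -33300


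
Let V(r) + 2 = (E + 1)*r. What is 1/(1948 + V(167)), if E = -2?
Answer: 1/1779 ≈ 0.00056211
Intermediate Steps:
V(r) = -2 - r (V(r) = -2 + (-2 + 1)*r = -2 - r)
1/(1948 + V(167)) = 1/(1948 + (-2 - 1*167)) = 1/(1948 + (-2 - 167)) = 1/(1948 - 169) = 1/1779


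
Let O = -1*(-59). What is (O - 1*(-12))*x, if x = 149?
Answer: 10579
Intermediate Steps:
O = 59
(O - 1*(-12))*x = (59 - 1*(-12))*149 = (59 + 12)*149 = 71*149 = 10579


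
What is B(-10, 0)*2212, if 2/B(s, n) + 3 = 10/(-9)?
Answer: -39816/37 ≈ -1076.1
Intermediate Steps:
B(s, n) = -18/37 (B(s, n) = 2/(-3 + 10/(-9)) = 2/(-3 + 10*(-⅑)) = 2/(-3 - 10/9) = 2/(-37/9) = 2*(-9/37) = -18/37)
B(-10, 0)*2212 = -18/37*2212 = -39816/37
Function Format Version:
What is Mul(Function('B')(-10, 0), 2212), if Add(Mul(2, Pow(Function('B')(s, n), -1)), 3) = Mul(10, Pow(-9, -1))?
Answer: Rational(-39816, 37) ≈ -1076.1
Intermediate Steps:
Function('B')(s, n) = Rational(-18, 37) (Function('B')(s, n) = Mul(2, Pow(Add(-3, Mul(10, Pow(-9, -1))), -1)) = Mul(2, Pow(Add(-3, Mul(10, Rational(-1, 9))), -1)) = Mul(2, Pow(Add(-3, Rational(-10, 9)), -1)) = Mul(2, Pow(Rational(-37, 9), -1)) = Mul(2, Rational(-9, 37)) = Rational(-18, 37))
Mul(Function('B')(-10, 0), 2212) = Mul(Rational(-18, 37), 2212) = Rational(-39816, 37)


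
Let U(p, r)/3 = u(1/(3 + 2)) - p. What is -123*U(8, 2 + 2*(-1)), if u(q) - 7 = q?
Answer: 1476/5 ≈ 295.20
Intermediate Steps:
u(q) = 7 + q
U(p, r) = 108/5 - 3*p (U(p, r) = 3*((7 + 1/(3 + 2)) - p) = 3*((7 + 1/5) - p) = 3*(36/5 - p) = 108/5 - 3*p)
-123*U(8, 2 + 2*(-1)) = -123*(108/5 - 3*8) = -123*(108/5 - 24) = -123*(-12/5) = 1476/5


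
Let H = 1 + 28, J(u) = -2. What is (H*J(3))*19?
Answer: -1102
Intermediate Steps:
H = 29
(H*J(3))*19 = (29*(-2))*19 = -58*19 = -1102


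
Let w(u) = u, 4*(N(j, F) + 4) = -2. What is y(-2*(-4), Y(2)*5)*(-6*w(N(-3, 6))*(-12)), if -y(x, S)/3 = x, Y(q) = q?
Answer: 7776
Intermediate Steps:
N(j, F) = -9/2 (N(j, F) = -4 + (1/4)*(-2) = -4 - 1/2 = -9/2)
y(x, S) = -3*x
y(-2*(-4), Y(2)*5)*(-6*w(N(-3, 6))*(-12)) = (-(-6)*(-4))*(-6*(-9/2)*(-12)) = (-3*8)*(27*(-12)) = -24*(-324) = 7776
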